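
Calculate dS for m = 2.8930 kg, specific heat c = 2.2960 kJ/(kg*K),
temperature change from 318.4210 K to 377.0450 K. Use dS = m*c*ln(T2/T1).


T2/T1 = 1.1841
ln(T2/T1) = 0.1690
dS = 2.8930 * 2.2960 * 0.1690 = 1.1225 kJ/K

1.1225 kJ/K


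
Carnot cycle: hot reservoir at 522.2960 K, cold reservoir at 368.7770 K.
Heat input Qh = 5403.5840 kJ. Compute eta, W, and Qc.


eta = 1 - 368.7770/522.2960 = 0.2939
W = 0.2939 * 5403.5840 = 1588.2810 kJ
Qc = 5403.5840 - 1588.2810 = 3815.3030 kJ

eta = 29.3931%, W = 1588.2810 kJ, Qc = 3815.3030 kJ


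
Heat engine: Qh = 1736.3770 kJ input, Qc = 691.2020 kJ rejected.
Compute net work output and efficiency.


W = 1736.3770 - 691.2020 = 1045.1750 kJ
eta = 1045.1750 / 1736.3770 = 0.6019 = 60.1929%

W = 1045.1750 kJ, eta = 60.1929%


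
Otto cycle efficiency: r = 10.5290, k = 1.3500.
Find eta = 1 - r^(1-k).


r^(k-1) = 2.2795
eta = 1 - 1/2.2795 = 0.5613 = 56.1303%

56.1303%


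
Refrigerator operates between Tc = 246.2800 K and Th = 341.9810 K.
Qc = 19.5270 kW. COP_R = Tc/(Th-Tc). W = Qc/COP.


COP = 246.2800 / 95.7010 = 2.5734
W = 19.5270 / 2.5734 = 7.5879 kW

COP = 2.5734, W = 7.5879 kW


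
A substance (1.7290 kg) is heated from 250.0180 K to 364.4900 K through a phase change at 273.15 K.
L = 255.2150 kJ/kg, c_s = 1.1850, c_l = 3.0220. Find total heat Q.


Q1 (sensible, solid) = 1.7290 * 1.1850 * 23.1320 = 47.3943 kJ
Q2 (latent) = 1.7290 * 255.2150 = 441.2667 kJ
Q3 (sensible, liquid) = 1.7290 * 3.0220 * 91.3400 = 477.2550 kJ
Q_total = 965.9161 kJ

965.9161 kJ


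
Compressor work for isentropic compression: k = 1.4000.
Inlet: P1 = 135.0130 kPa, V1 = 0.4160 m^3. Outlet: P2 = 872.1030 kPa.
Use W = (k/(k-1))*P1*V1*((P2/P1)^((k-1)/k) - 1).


(k-1)/k = 0.2857
(P2/P1)^exp = 1.7041
W = 3.5000 * 135.0130 * 0.4160 * (1.7041 - 1) = 138.4023 kJ

138.4023 kJ


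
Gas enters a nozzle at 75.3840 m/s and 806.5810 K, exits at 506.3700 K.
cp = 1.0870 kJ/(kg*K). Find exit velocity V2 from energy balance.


dT = 300.2110 K
2*cp*1000*dT = 652658.7140
V1^2 = 5682.7475
V2 = sqrt(658341.4615) = 811.3824 m/s

811.3824 m/s


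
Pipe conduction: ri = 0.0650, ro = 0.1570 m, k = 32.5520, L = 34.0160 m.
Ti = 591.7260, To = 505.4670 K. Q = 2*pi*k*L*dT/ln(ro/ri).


dT = 86.2590 K
ln(ro/ri) = 0.8819
Q = 2*pi*32.5520*34.0160*86.2590 / 0.8819 = 680528.4475 W

680528.4475 W


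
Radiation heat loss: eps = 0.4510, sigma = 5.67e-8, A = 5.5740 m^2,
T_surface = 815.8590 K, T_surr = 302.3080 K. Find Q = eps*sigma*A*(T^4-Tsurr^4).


T^4 = 4.4306e+11
Tsurr^4 = 8.3522e+09
Q = 0.4510 * 5.67e-8 * 5.5740 * 4.3471e+11 = 61961.4959 W

61961.4959 W


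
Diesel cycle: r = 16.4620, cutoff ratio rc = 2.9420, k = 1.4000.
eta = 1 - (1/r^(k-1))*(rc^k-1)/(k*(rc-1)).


r^(k-1) = 3.0661
rc^k = 4.5300
eta = 0.5765 = 57.6546%

57.6546%


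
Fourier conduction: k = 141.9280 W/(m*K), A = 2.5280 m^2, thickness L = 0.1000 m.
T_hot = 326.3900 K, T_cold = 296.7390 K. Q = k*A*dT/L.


dT = 29.6510 K
Q = 141.9280 * 2.5280 * 29.6510 / 0.1000 = 106386.0042 W

106386.0042 W


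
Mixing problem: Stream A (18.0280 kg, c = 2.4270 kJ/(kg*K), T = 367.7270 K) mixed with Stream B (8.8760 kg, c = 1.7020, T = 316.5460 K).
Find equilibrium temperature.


num = 20871.5562
den = 58.8609
Tf = 354.5911 K

354.5911 K


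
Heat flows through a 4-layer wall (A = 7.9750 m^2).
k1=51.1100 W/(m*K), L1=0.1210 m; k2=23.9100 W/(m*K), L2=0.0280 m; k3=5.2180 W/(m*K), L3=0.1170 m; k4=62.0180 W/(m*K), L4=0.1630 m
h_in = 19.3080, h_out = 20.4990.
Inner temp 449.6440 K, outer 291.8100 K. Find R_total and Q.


R_conv_in = 1/(19.3080*7.9750) = 0.0065
R_1 = 0.1210/(51.1100*7.9750) = 0.0003
R_2 = 0.0280/(23.9100*7.9750) = 0.0001
R_3 = 0.1170/(5.2180*7.9750) = 0.0028
R_4 = 0.1630/(62.0180*7.9750) = 0.0003
R_conv_out = 1/(20.4990*7.9750) = 0.0061
R_total = 0.0162 K/W
Q = 157.8340 / 0.0162 = 9745.1760 W

R_total = 0.0162 K/W, Q = 9745.1760 W


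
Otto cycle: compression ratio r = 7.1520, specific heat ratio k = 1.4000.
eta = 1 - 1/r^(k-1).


r^(k-1) = 2.1967
eta = 1 - 1/2.1967 = 0.5448 = 54.4772%

54.4772%


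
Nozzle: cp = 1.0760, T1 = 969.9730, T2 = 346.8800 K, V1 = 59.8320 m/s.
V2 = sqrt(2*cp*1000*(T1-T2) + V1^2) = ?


dT = 623.0930 K
2*cp*1000*dT = 1340896.1360
V1^2 = 3579.8682
V2 = sqrt(1344476.0042) = 1159.5154 m/s

1159.5154 m/s


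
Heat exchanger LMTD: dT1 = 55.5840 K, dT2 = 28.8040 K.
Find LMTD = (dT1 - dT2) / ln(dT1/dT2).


dT1/dT2 = 1.9297
ln(dT1/dT2) = 0.6574
LMTD = 26.7800 / 0.6574 = 40.7374 K

40.7374 K


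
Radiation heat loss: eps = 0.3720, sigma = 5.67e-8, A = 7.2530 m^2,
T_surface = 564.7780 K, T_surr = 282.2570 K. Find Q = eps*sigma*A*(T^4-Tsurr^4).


T^4 = 1.0174e+11
Tsurr^4 = 6.3472e+09
Q = 0.3720 * 5.67e-8 * 7.2530 * 9.5397e+10 = 14594.1945 W

14594.1945 W


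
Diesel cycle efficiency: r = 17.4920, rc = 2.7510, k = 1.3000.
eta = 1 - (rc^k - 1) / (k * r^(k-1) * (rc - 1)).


r^(k-1) = 2.3597
rc^k = 3.7268
eta = 0.4923 = 49.2338%

49.2338%


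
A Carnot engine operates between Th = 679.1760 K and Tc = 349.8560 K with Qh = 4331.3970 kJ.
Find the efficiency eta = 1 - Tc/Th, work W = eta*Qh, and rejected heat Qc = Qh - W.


eta = 1 - 349.8560/679.1760 = 0.4849
W = 0.4849 * 4331.3970 = 2100.2151 kJ
Qc = 4331.3970 - 2100.2151 = 2231.1819 kJ

eta = 48.4882%, W = 2100.2151 kJ, Qc = 2231.1819 kJ


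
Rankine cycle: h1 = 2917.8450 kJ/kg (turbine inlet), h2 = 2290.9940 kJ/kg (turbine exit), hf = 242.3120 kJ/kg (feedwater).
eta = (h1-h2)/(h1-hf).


W = 626.8510 kJ/kg
Q_in = 2675.5330 kJ/kg
eta = 0.2343 = 23.4290%

eta = 23.4290%


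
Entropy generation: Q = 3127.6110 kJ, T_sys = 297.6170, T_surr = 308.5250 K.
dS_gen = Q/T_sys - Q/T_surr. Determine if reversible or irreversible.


dS_sys = 3127.6110/297.6170 = 10.5088 kJ/K
dS_surr = -3127.6110/308.5250 = -10.1373 kJ/K
dS_gen = 10.5088 - 10.1373 = 0.3715 kJ/K (irreversible)

dS_gen = 0.3715 kJ/K, irreversible


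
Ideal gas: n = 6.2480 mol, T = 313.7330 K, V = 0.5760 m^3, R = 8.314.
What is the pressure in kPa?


P = nRT/V = 6.2480 * 8.314 * 313.7330 / 0.5760
= 16297.1343 / 0.5760 = 28293.6359 Pa = 28.2936 kPa

28.2936 kPa


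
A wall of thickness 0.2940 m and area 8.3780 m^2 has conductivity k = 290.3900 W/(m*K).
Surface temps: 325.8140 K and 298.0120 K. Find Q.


dT = 27.8020 K
Q = 290.3900 * 8.3780 * 27.8020 / 0.2940 = 230065.0886 W

230065.0886 W


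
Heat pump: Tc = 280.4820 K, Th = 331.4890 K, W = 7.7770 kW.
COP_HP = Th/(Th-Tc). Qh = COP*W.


COP = 331.4890 / 51.0070 = 6.4989
Qh = 6.4989 * 7.7770 = 50.5419 kW

COP = 6.4989, Qh = 50.5419 kW


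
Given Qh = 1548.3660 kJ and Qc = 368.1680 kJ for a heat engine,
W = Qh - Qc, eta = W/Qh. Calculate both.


W = 1548.3660 - 368.1680 = 1180.1980 kJ
eta = 1180.1980 / 1548.3660 = 0.7622 = 76.2222%

W = 1180.1980 kJ, eta = 76.2222%


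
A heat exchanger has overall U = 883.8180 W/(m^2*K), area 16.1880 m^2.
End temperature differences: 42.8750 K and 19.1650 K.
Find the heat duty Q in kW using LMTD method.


LMTD = 29.4460 K
Q = 883.8180 * 16.1880 * 29.4460 = 421290.9173 W = 421.2909 kW

421.2909 kW


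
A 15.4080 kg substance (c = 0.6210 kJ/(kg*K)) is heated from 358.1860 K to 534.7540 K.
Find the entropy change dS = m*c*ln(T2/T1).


T2/T1 = 1.4930
ln(T2/T1) = 0.4008
dS = 15.4080 * 0.6210 * 0.4008 = 3.8346 kJ/K

3.8346 kJ/K


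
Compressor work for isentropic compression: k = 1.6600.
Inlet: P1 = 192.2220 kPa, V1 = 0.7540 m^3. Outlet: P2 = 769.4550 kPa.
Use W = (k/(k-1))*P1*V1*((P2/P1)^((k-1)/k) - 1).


(k-1)/k = 0.3976
(P2/P1)^exp = 1.7358
W = 2.5152 * 192.2220 * 0.7540 * (1.7358 - 1) = 268.2257 kJ

268.2257 kJ


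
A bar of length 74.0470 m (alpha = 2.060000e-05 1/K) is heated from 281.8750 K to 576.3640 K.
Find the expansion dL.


dT = 294.4890 K
dL = 2.060000e-05 * 74.0470 * 294.4890 = 0.449204 m
L_final = 74.496204 m

dL = 0.449204 m


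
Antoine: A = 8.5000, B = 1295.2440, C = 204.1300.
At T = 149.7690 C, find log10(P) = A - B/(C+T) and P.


C+T = 353.8990
B/(C+T) = 3.6599
log10(P) = 8.5000 - 3.6599 = 4.8401
P = 10^4.8401 = 69194.9545 mmHg

69194.9545 mmHg


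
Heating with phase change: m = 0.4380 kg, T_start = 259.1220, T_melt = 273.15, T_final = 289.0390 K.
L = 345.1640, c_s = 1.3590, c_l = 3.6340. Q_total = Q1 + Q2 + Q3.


Q1 (sensible, solid) = 0.4380 * 1.3590 * 14.0280 = 8.3501 kJ
Q2 (latent) = 0.4380 * 345.1640 = 151.1818 kJ
Q3 (sensible, liquid) = 0.4380 * 3.6340 * 15.8890 = 25.2904 kJ
Q_total = 184.8223 kJ

184.8223 kJ


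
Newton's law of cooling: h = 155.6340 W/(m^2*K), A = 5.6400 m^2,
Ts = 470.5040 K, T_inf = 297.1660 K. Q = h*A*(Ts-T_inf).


dT = 173.3380 K
Q = 155.6340 * 5.6400 * 173.3380 = 152151.8947 W

152151.8947 W


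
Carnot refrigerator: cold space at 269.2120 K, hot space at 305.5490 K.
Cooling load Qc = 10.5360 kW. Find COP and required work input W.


COP = 269.2120 / 36.3370 = 7.4088
W = 10.5360 / 7.4088 = 1.4221 kW

COP = 7.4088, W = 1.4221 kW


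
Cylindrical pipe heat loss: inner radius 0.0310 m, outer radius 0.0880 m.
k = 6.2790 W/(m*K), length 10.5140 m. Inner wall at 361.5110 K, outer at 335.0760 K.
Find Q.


dT = 26.4350 K
ln(ro/ri) = 1.0433
Q = 2*pi*6.2790*10.5140*26.4350 / 1.0433 = 10509.6386 W

10509.6386 W


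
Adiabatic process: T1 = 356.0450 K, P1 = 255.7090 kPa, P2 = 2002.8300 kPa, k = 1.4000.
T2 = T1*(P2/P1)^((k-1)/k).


(k-1)/k = 0.2857
(P2/P1)^exp = 1.8005
T2 = 356.0450 * 1.8005 = 641.0684 K

641.0684 K


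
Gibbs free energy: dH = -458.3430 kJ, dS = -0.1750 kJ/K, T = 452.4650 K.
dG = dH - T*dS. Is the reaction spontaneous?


T*dS = 452.4650 * -0.1750 = -79.1814 kJ
dG = -458.3430 + 79.1814 = -379.1616 kJ (spontaneous)

dG = -379.1616 kJ, spontaneous


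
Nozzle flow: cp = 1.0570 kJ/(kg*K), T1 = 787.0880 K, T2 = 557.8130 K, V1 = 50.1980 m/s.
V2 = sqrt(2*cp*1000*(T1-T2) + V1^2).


dT = 229.2750 K
2*cp*1000*dT = 484687.3500
V1^2 = 2519.8392
V2 = sqrt(487207.1892) = 698.0023 m/s

698.0023 m/s


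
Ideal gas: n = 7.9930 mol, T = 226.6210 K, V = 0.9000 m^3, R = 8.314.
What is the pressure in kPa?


P = nRT/V = 7.9930 * 8.314 * 226.6210 / 0.9000
= 15059.8271 / 0.9000 = 16733.1412 Pa = 16.7331 kPa

16.7331 kPa


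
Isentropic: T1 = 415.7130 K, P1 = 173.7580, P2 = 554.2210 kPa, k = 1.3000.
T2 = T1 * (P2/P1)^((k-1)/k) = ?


(k-1)/k = 0.2308
(P2/P1)^exp = 1.3069
T2 = 415.7130 * 1.3069 = 543.3015 K

543.3015 K


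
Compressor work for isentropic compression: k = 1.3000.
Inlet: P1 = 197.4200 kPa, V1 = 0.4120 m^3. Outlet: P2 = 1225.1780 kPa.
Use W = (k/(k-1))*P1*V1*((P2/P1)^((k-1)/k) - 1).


(k-1)/k = 0.2308
(P2/P1)^exp = 1.5239
W = 4.3333 * 197.4200 * 0.4120 * (1.5239 - 1) = 184.6531 kJ

184.6531 kJ


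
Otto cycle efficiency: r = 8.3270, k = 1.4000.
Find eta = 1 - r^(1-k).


r^(k-1) = 2.3345
eta = 1 - 1/2.3345 = 0.5716 = 57.1644%

57.1644%


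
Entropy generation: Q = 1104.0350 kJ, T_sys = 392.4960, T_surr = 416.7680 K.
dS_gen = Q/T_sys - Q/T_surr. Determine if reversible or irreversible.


dS_sys = 1104.0350/392.4960 = 2.8129 kJ/K
dS_surr = -1104.0350/416.7680 = -2.6490 kJ/K
dS_gen = 2.8129 - 2.6490 = 0.1638 kJ/K (irreversible)

dS_gen = 0.1638 kJ/K, irreversible


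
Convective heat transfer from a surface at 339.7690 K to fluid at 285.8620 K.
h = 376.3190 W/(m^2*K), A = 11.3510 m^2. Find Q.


dT = 53.9070 K
Q = 376.3190 * 11.3510 * 53.9070 = 230268.9778 W

230268.9778 W


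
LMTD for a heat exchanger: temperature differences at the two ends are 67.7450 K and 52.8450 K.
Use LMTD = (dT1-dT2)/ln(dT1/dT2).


dT1/dT2 = 1.2820
ln(dT1/dT2) = 0.2484
LMTD = 14.9000 / 0.2484 = 59.9869 K

59.9869 K


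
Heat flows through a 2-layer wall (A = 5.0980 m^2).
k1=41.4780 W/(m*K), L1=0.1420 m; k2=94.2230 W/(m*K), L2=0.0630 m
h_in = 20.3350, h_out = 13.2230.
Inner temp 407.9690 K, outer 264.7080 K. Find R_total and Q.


R_conv_in = 1/(20.3350*5.0980) = 0.0096
R_1 = 0.1420/(41.4780*5.0980) = 0.0007
R_2 = 0.0630/(94.2230*5.0980) = 0.0001
R_conv_out = 1/(13.2230*5.0980) = 0.0148
R_total = 0.0253 K/W
Q = 143.2610 / 0.0253 = 5666.2318 W

R_total = 0.0253 K/W, Q = 5666.2318 W


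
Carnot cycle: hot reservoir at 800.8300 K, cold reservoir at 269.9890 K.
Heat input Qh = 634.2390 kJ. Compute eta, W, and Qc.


eta = 1 - 269.9890/800.8300 = 0.6629
W = 0.6629 * 634.2390 = 420.4139 kJ
Qc = 634.2390 - 420.4139 = 213.8251 kJ

eta = 66.2864%, W = 420.4139 kJ, Qc = 213.8251 kJ


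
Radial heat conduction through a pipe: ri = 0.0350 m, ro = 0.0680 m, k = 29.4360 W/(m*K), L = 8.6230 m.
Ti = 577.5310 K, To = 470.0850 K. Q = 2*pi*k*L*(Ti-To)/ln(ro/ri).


dT = 107.4460 K
ln(ro/ri) = 0.6642
Q = 2*pi*29.4360*8.6230*107.4460 / 0.6642 = 258008.9776 W

258008.9776 W


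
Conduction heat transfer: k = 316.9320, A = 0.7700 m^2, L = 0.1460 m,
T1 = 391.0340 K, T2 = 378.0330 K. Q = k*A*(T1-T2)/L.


dT = 13.0010 K
Q = 316.9320 * 0.7700 * 13.0010 / 0.1460 = 21731.0504 W

21731.0504 W


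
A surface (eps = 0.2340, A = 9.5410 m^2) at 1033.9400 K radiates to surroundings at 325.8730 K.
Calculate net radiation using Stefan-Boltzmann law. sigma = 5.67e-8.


T^4 = 1.1428e+12
Tsurr^4 = 1.1277e+10
Q = 0.2340 * 5.67e-8 * 9.5410 * 1.1316e+12 = 143241.0272 W

143241.0272 W


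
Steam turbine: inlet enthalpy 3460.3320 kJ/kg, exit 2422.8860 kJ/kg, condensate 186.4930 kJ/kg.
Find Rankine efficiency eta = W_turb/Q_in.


W = 1037.4460 kJ/kg
Q_in = 3273.8390 kJ/kg
eta = 0.3169 = 31.6890%

eta = 31.6890%


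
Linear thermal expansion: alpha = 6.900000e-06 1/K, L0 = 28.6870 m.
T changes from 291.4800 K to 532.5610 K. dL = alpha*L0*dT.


dT = 241.0810 K
dL = 6.900000e-06 * 28.6870 * 241.0810 = 0.047720 m
L_final = 28.734720 m

dL = 0.047720 m


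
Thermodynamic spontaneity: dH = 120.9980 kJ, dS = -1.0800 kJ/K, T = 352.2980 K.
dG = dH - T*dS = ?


T*dS = 352.2980 * -1.0800 = -380.4818 kJ
dG = 120.9980 + 380.4818 = 501.4798 kJ (non-spontaneous)

dG = 501.4798 kJ, non-spontaneous


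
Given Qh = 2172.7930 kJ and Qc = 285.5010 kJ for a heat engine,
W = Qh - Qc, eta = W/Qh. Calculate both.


W = 2172.7930 - 285.5010 = 1887.2920 kJ
eta = 1887.2920 / 2172.7930 = 0.8686 = 86.8602%

W = 1887.2920 kJ, eta = 86.8602%


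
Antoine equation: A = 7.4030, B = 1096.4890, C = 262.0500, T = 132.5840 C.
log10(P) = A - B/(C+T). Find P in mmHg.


C+T = 394.6340
B/(C+T) = 2.7785
log10(P) = 7.4030 - 2.7785 = 4.6245
P = 10^4.6245 = 42121.5143 mmHg

42121.5143 mmHg


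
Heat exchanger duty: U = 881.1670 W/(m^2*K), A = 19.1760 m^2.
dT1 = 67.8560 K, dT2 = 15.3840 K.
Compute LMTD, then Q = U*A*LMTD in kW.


LMTD = 35.3571 K
Q = 881.1670 * 19.1760 * 35.3571 = 597437.4750 W = 597.4375 kW

597.4375 kW


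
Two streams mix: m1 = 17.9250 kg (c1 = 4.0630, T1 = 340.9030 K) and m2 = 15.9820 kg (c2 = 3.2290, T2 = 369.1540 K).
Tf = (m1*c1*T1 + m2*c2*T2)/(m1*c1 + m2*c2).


num = 43878.2346
den = 124.4352
Tf = 352.6193 K

352.6193 K


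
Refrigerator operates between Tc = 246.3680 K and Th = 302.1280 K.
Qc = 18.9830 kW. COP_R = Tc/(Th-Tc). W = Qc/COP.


COP = 246.3680 / 55.7600 = 4.4184
W = 18.9830 / 4.4184 = 4.2964 kW

COP = 4.4184, W = 4.2964 kW


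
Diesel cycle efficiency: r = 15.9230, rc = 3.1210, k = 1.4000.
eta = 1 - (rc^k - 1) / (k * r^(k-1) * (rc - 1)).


r^(k-1) = 3.0256
rc^k = 4.9205
eta = 0.5636 = 56.3619%

56.3619%


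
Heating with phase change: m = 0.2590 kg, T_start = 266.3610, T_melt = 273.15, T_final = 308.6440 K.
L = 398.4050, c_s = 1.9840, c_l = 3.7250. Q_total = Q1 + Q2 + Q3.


Q1 (sensible, solid) = 0.2590 * 1.9840 * 6.7890 = 3.4886 kJ
Q2 (latent) = 0.2590 * 398.4050 = 103.1869 kJ
Q3 (sensible, liquid) = 0.2590 * 3.7250 * 35.4940 = 34.2437 kJ
Q_total = 140.9192 kJ

140.9192 kJ


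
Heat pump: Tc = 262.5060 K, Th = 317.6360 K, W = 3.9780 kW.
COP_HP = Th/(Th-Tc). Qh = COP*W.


COP = 317.6360 / 55.1300 = 5.7616
Qh = 5.7616 * 3.9780 = 22.9196 kW

COP = 5.7616, Qh = 22.9196 kW


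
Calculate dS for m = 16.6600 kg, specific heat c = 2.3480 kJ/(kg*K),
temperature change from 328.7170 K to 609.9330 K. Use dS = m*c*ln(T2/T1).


T2/T1 = 1.8555
ln(T2/T1) = 0.6182
dS = 16.6600 * 2.3480 * 0.6182 = 24.1807 kJ/K

24.1807 kJ/K


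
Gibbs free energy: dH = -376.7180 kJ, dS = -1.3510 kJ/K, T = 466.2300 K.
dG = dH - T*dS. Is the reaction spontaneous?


T*dS = 466.2300 * -1.3510 = -629.8767 kJ
dG = -376.7180 + 629.8767 = 253.1587 kJ (non-spontaneous)

dG = 253.1587 kJ, non-spontaneous


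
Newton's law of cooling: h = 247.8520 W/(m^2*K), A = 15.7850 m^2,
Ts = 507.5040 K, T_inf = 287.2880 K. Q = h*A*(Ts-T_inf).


dT = 220.2160 K
Q = 247.8520 * 15.7850 * 220.2160 = 861560.7067 W

861560.7067 W


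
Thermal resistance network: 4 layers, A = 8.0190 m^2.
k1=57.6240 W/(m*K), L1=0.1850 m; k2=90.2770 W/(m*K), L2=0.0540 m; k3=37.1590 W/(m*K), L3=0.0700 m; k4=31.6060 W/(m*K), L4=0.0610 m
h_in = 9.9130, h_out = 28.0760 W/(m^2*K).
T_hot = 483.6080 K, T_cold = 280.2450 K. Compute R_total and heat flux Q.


R_conv_in = 1/(9.9130*8.0190) = 0.0126
R_1 = 0.1850/(57.6240*8.0190) = 0.0004
R_2 = 0.0540/(90.2770*8.0190) = 7.4593e-05
R_3 = 0.0700/(37.1590*8.0190) = 0.0002
R_4 = 0.0610/(31.6060*8.0190) = 0.0002
R_conv_out = 1/(28.0760*8.0190) = 0.0044
R_total = 0.0180 K/W
Q = 203.3630 / 0.0180 = 11315.5296 W

R_total = 0.0180 K/W, Q = 11315.5296 W


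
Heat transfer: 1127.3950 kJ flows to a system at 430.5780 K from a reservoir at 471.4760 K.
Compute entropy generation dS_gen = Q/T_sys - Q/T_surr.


dS_sys = 1127.3950/430.5780 = 2.6183 kJ/K
dS_surr = -1127.3950/471.4760 = -2.3912 kJ/K
dS_gen = 2.6183 - 2.3912 = 0.2271 kJ/K (irreversible)

dS_gen = 0.2271 kJ/K, irreversible


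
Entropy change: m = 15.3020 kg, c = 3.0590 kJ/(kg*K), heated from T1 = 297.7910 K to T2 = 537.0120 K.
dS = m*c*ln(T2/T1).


T2/T1 = 1.8033
ln(T2/T1) = 0.5896
dS = 15.3020 * 3.0590 * 0.5896 = 27.5998 kJ/K

27.5998 kJ/K


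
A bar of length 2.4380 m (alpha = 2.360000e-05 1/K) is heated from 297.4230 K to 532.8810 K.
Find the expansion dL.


dT = 235.4580 K
dL = 2.360000e-05 * 2.4380 * 235.4580 = 0.013547 m
L_final = 2.451547 m

dL = 0.013547 m


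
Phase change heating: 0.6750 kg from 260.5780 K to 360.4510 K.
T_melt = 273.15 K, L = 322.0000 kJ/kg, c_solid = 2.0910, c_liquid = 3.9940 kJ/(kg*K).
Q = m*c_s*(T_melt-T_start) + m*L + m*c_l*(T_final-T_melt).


Q1 (sensible, solid) = 0.6750 * 2.0910 * 12.5720 = 17.7444 kJ
Q2 (latent) = 0.6750 * 322.0000 = 217.3500 kJ
Q3 (sensible, liquid) = 0.6750 * 3.9940 * 87.3010 = 235.3591 kJ
Q_total = 470.4536 kJ

470.4536 kJ


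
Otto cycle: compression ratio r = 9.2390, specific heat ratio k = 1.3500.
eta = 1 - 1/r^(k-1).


r^(k-1) = 2.1776
eta = 1 - 1/2.1776 = 0.5408 = 54.0769%

54.0769%


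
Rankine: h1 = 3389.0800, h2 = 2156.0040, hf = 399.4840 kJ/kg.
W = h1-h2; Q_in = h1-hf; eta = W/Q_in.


W = 1233.0760 kJ/kg
Q_in = 2989.5960 kJ/kg
eta = 0.4125 = 41.2456%

eta = 41.2456%


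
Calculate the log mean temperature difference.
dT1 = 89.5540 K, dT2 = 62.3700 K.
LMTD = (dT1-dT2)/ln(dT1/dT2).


dT1/dT2 = 1.4359
ln(dT1/dT2) = 0.3618
LMTD = 27.1840 / 0.3618 = 75.1443 K

75.1443 K


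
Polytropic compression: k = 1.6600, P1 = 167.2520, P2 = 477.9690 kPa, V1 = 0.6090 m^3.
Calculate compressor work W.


(k-1)/k = 0.3976
(P2/P1)^exp = 1.5181
W = 2.5152 * 167.2520 * 0.6090 * (1.5181 - 1) = 132.7400 kJ

132.7400 kJ


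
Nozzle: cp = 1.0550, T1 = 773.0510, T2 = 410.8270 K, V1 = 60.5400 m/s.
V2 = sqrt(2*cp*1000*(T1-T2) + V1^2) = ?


dT = 362.2240 K
2*cp*1000*dT = 764292.6400
V1^2 = 3665.0916
V2 = sqrt(767957.7316) = 876.3320 m/s

876.3320 m/s


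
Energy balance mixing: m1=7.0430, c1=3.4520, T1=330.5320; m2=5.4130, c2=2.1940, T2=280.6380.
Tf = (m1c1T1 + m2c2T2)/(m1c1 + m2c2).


num = 11368.9292
den = 36.1886
Tf = 314.1581 K

314.1581 K


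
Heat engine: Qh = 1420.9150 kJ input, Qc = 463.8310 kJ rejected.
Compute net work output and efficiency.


W = 1420.9150 - 463.8310 = 957.0840 kJ
eta = 957.0840 / 1420.9150 = 0.6736 = 67.3569%

W = 957.0840 kJ, eta = 67.3569%


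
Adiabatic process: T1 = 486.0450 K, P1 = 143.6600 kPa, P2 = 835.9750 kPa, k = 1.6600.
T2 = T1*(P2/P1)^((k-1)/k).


(k-1)/k = 0.3976
(P2/P1)^exp = 2.0142
T2 = 486.0450 * 2.0142 = 978.9859 K

978.9859 K


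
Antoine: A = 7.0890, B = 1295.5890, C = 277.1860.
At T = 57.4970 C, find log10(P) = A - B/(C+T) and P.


C+T = 334.6830
B/(C+T) = 3.8711
log10(P) = 7.0890 - 3.8711 = 3.2179
P = 10^3.2179 = 1651.6083 mmHg

1651.6083 mmHg


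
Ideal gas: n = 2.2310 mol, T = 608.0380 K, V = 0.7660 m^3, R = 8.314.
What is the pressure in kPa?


P = nRT/V = 2.2310 * 8.314 * 608.0380 / 0.7660
= 11278.2135 / 0.7660 = 14723.5163 Pa = 14.7235 kPa

14.7235 kPa


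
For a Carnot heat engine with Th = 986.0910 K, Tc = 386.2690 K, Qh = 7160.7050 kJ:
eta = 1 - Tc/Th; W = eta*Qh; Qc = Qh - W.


eta = 1 - 386.2690/986.0910 = 0.6083
W = 0.6083 * 7160.7050 = 4355.7323 kJ
Qc = 7160.7050 - 4355.7323 = 2804.9727 kJ

eta = 60.8283%, W = 4355.7323 kJ, Qc = 2804.9727 kJ


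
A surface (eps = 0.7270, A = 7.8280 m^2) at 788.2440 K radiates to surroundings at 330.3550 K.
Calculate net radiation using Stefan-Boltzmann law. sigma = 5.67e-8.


T^4 = 3.8605e+11
Tsurr^4 = 1.1910e+10
Q = 0.7270 * 5.67e-8 * 7.8280 * 3.7414e+11 = 120726.0980 W

120726.0980 W


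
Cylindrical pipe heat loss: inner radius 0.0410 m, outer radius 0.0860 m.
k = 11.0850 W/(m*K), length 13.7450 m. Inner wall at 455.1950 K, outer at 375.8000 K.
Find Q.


dT = 79.3950 K
ln(ro/ri) = 0.7408
Q = 2*pi*11.0850*13.7450*79.3950 / 0.7408 = 102604.6424 W

102604.6424 W


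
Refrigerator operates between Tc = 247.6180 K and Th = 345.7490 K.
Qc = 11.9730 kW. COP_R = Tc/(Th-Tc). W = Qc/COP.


COP = 247.6180 / 98.1310 = 2.5233
W = 11.9730 / 2.5233 = 4.7449 kW

COP = 2.5233, W = 4.7449 kW


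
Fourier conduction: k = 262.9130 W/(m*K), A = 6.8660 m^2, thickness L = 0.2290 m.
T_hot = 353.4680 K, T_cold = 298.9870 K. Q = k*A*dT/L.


dT = 54.4810 K
Q = 262.9130 * 6.8660 * 54.4810 / 0.2290 = 429462.6979 W

429462.6979 W


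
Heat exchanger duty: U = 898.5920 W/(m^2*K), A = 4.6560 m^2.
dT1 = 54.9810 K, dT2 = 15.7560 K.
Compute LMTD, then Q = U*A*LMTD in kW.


LMTD = 31.3859 K
Q = 898.5920 * 4.6560 * 31.3859 = 131313.5729 W = 131.3136 kW

131.3136 kW


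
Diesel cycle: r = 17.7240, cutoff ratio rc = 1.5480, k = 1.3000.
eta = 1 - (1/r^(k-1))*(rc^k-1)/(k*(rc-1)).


r^(k-1) = 2.3690
rc^k = 1.7648
eta = 0.5468 = 54.6820%

54.6820%


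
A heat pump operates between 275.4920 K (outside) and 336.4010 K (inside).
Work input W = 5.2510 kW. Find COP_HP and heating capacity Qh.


COP = 336.4010 / 60.9090 = 5.5230
Qh = 5.5230 * 5.2510 = 29.0013 kW

COP = 5.5230, Qh = 29.0013 kW


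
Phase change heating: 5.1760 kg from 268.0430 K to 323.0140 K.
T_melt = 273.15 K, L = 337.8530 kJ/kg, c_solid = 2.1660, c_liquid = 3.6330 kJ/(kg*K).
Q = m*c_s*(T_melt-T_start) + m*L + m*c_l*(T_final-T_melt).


Q1 (sensible, solid) = 5.1760 * 2.1660 * 5.1070 = 57.2557 kJ
Q2 (latent) = 5.1760 * 337.8530 = 1748.7271 kJ
Q3 (sensible, liquid) = 5.1760 * 3.6330 * 49.8640 = 937.6630 kJ
Q_total = 2743.6458 kJ

2743.6458 kJ


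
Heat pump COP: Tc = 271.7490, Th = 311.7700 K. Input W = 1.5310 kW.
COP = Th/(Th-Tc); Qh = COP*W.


COP = 311.7700 / 40.0210 = 7.7902
Qh = 7.7902 * 1.5310 = 11.9267 kW

COP = 7.7902, Qh = 11.9267 kW


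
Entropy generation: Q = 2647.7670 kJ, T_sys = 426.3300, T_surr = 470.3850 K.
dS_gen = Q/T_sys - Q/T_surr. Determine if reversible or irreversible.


dS_sys = 2647.7670/426.3300 = 6.2106 kJ/K
dS_surr = -2647.7670/470.3850 = -5.6289 kJ/K
dS_gen = 6.2106 - 5.6289 = 0.5817 kJ/K (irreversible)

dS_gen = 0.5817 kJ/K, irreversible


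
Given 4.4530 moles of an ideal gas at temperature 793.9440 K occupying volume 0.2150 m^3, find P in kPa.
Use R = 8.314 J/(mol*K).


P = nRT/V = 4.4530 * 8.314 * 793.9440 / 0.2150
= 29393.5869 / 0.2150 = 136714.3577 Pa = 136.7144 kPa

136.7144 kPa


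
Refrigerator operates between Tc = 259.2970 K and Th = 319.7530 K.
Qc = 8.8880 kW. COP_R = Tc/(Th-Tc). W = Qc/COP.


COP = 259.2970 / 60.4560 = 4.2890
W = 8.8880 / 4.2890 = 2.0723 kW

COP = 4.2890, W = 2.0723 kW


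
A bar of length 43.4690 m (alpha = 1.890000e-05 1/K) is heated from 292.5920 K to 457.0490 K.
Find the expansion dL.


dT = 164.4570 K
dL = 1.890000e-05 * 43.4690 * 164.4570 = 0.135112 m
L_final = 43.604112 m

dL = 0.135112 m


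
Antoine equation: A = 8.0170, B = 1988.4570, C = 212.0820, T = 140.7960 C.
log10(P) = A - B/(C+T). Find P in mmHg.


C+T = 352.8780
B/(C+T) = 5.6350
log10(P) = 8.0170 - 5.6350 = 2.3820
P = 10^2.3820 = 241.0071 mmHg

241.0071 mmHg


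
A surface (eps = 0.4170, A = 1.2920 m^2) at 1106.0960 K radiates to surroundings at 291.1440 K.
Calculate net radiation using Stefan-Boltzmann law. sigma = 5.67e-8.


T^4 = 1.4968e+12
Tsurr^4 = 7.1851e+09
Q = 0.4170 * 5.67e-8 * 1.2920 * 1.4896e+12 = 45505.4267 W

45505.4267 W


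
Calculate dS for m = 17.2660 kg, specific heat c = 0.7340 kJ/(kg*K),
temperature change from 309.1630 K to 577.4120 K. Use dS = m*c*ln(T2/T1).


T2/T1 = 1.8677
ln(T2/T1) = 0.6247
dS = 17.2660 * 0.7340 * 0.6247 = 7.9168 kJ/K

7.9168 kJ/K


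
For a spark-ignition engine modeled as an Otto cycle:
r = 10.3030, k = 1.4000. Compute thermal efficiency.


r^(k-1) = 2.5421
eta = 1 - 1/2.5421 = 0.6066 = 60.6618%

60.6618%


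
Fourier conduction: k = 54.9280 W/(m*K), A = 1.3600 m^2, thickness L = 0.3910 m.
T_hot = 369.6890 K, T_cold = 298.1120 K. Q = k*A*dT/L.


dT = 71.5770 K
Q = 54.9280 * 1.3600 * 71.5770 / 0.3910 = 13675.0659 W

13675.0659 W


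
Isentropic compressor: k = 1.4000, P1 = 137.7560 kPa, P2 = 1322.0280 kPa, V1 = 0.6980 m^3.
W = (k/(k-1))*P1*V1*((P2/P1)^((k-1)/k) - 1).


(k-1)/k = 0.2857
(P2/P1)^exp = 1.9081
W = 3.5000 * 137.7560 * 0.6980 * (1.9081 - 1) = 305.6211 kJ

305.6211 kJ


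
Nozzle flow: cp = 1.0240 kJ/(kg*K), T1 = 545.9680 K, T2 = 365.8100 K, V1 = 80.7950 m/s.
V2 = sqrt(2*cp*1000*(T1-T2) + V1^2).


dT = 180.1580 K
2*cp*1000*dT = 368963.5840
V1^2 = 6527.8320
V2 = sqrt(375491.4160) = 612.7735 m/s

612.7735 m/s


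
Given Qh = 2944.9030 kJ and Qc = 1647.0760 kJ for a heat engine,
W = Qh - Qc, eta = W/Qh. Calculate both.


W = 2944.9030 - 1647.0760 = 1297.8270 kJ
eta = 1297.8270 / 2944.9030 = 0.4407 = 44.0703%

W = 1297.8270 kJ, eta = 44.0703%


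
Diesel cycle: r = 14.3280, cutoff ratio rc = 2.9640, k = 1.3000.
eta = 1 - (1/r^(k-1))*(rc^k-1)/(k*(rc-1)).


r^(k-1) = 2.2226
rc^k = 4.1062
eta = 0.4526 = 45.2617%

45.2617%


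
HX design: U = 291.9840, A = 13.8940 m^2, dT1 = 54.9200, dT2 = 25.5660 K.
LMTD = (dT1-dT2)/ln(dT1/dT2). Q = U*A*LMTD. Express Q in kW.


LMTD = 38.3906 K
Q = 291.9840 * 13.8940 * 38.3906 = 155743.9761 W = 155.7440 kW

155.7440 kW


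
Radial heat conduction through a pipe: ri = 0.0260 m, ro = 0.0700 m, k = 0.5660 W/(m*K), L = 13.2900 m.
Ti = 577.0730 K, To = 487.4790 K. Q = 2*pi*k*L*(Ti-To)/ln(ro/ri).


dT = 89.5940 K
ln(ro/ri) = 0.9904
Q = 2*pi*0.5660*13.2900*89.5940 / 0.9904 = 4275.5318 W

4275.5318 W


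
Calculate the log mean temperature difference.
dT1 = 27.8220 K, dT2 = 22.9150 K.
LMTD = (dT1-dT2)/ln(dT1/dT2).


dT1/dT2 = 1.2141
ln(dT1/dT2) = 0.1940
LMTD = 4.9070 / 0.1940 = 25.2892 K

25.2892 K


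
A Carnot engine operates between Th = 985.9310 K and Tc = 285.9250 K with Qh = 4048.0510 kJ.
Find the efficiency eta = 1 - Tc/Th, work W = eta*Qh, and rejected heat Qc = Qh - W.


eta = 1 - 285.9250/985.9310 = 0.7100
W = 0.7100 * 4048.0510 = 2874.0956 kJ
Qc = 4048.0510 - 2874.0956 = 1173.9554 kJ

eta = 70.9995%, W = 2874.0956 kJ, Qc = 1173.9554 kJ


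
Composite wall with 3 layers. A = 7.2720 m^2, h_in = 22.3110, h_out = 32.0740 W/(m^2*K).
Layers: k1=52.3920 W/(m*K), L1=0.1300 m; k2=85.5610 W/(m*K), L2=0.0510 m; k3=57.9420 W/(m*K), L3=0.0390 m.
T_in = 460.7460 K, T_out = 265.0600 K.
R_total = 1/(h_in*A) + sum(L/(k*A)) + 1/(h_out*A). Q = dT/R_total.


R_conv_in = 1/(22.3110*7.2720) = 0.0062
R_1 = 0.1300/(52.3920*7.2720) = 0.0003
R_2 = 0.0510/(85.5610*7.2720) = 8.1967e-05
R_3 = 0.0390/(57.9420*7.2720) = 9.2559e-05
R_conv_out = 1/(32.0740*7.2720) = 0.0043
R_total = 0.0110 K/W
Q = 195.6860 / 0.0110 = 17843.7778 W

R_total = 0.0110 K/W, Q = 17843.7778 W


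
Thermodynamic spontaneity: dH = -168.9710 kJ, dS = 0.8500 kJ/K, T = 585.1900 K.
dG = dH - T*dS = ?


T*dS = 585.1900 * 0.8500 = 497.4115 kJ
dG = -168.9710 - 497.4115 = -666.3825 kJ (spontaneous)

dG = -666.3825 kJ, spontaneous


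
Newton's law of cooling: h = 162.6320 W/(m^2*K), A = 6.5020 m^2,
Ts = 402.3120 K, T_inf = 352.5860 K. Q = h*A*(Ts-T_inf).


dT = 49.7260 K
Q = 162.6320 * 6.5020 * 49.7260 = 52581.9265 W

52581.9265 W


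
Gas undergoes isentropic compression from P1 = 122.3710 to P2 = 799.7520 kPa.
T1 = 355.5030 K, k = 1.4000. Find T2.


(k-1)/k = 0.2857
(P2/P1)^exp = 1.7098
T2 = 355.5030 * 1.7098 = 607.8263 K

607.8263 K


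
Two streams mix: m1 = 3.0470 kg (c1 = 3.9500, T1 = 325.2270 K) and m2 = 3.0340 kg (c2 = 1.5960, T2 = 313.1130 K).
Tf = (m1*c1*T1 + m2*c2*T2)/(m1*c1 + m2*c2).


num = 5430.4942
den = 16.8779
Tf = 321.7515 K

321.7515 K


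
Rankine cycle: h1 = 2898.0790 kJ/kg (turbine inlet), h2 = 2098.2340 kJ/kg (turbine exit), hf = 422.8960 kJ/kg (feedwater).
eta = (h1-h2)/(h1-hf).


W = 799.8450 kJ/kg
Q_in = 2475.1830 kJ/kg
eta = 0.3231 = 32.3146%

eta = 32.3146%


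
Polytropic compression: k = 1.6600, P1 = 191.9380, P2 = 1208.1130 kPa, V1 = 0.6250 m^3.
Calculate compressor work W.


(k-1)/k = 0.3976
(P2/P1)^exp = 2.0780
W = 2.5152 * 191.9380 * 0.6250 * (2.0780 - 1) = 325.2664 kJ

325.2664 kJ


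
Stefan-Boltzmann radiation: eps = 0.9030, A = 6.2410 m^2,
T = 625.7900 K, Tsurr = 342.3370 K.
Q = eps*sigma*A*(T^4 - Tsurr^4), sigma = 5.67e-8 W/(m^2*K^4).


T^4 = 1.5336e+11
Tsurr^4 = 1.3735e+10
Q = 0.9030 * 5.67e-8 * 6.2410 * 1.3963e+11 = 44616.1504 W

44616.1504 W


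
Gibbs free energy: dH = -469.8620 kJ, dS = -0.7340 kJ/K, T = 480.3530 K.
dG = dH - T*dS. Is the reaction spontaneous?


T*dS = 480.3530 * -0.7340 = -352.5791 kJ
dG = -469.8620 + 352.5791 = -117.2829 kJ (spontaneous)

dG = -117.2829 kJ, spontaneous


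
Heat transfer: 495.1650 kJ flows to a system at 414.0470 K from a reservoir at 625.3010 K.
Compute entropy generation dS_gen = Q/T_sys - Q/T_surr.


dS_sys = 495.1650/414.0470 = 1.1959 kJ/K
dS_surr = -495.1650/625.3010 = -0.7919 kJ/K
dS_gen = 1.1959 - 0.7919 = 0.4040 kJ/K (irreversible)

dS_gen = 0.4040 kJ/K, irreversible


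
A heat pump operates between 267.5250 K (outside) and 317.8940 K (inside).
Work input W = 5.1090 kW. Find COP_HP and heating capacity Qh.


COP = 317.8940 / 50.3690 = 6.3113
Qh = 6.3113 * 5.1090 = 32.2444 kW

COP = 6.3113, Qh = 32.2444 kW


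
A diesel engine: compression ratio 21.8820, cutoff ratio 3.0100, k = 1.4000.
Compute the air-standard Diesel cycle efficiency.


r^(k-1) = 3.4359
rc^k = 4.6773
eta = 0.6197 = 61.9664%

61.9664%


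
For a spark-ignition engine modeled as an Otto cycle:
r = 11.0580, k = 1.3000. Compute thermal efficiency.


r^(k-1) = 2.0564
eta = 1 - 1/2.0564 = 0.5137 = 51.3708%

51.3708%


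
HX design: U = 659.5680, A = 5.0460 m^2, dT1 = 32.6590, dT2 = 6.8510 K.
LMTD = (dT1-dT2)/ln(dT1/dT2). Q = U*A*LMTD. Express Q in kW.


LMTD = 16.5253 K
Q = 659.5680 * 5.0460 * 16.5253 = 54999.2005 W = 54.9992 kW

54.9992 kW


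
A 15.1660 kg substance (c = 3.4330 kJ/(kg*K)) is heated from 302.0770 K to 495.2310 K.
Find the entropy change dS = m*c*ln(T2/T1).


T2/T1 = 1.6394
ln(T2/T1) = 0.4943
dS = 15.1660 * 3.4330 * 0.4943 = 25.7379 kJ/K

25.7379 kJ/K


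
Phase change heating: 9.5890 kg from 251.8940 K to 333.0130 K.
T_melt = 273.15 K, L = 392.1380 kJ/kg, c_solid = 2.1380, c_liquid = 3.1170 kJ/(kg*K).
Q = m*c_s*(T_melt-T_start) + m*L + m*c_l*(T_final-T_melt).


Q1 (sensible, solid) = 9.5890 * 2.1380 * 21.2560 = 435.7753 kJ
Q2 (latent) = 9.5890 * 392.1380 = 3760.2113 kJ
Q3 (sensible, liquid) = 9.5890 * 3.1170 * 59.8630 = 1789.2400 kJ
Q_total = 5985.2265 kJ

5985.2265 kJ


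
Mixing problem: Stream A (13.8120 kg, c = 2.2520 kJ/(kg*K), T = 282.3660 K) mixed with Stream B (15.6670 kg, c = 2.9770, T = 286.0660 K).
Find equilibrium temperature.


num = 22125.1950
den = 77.7453
Tf = 284.5857 K

284.5857 K


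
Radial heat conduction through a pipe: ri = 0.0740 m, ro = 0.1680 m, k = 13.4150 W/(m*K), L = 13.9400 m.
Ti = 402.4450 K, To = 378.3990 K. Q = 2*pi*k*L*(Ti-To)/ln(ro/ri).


dT = 24.0460 K
ln(ro/ri) = 0.8199
Q = 2*pi*13.4150*13.9400*24.0460 / 0.8199 = 34460.0470 W

34460.0470 W


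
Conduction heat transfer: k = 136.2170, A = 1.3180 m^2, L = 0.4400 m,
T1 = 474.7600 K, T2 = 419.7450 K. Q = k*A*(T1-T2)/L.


dT = 55.0150 K
Q = 136.2170 * 1.3180 * 55.0150 / 0.4400 = 22447.8712 W

22447.8712 W


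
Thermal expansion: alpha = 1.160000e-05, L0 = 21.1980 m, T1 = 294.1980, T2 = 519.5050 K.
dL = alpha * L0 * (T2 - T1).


dT = 225.3070 K
dL = 1.160000e-05 * 21.1980 * 225.3070 = 0.055402 m
L_final = 21.253402 m

dL = 0.055402 m


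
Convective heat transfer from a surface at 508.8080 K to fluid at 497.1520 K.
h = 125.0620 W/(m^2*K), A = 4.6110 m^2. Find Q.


dT = 11.6560 K
Q = 125.0620 * 4.6110 * 11.6560 = 6721.5592 W

6721.5592 W


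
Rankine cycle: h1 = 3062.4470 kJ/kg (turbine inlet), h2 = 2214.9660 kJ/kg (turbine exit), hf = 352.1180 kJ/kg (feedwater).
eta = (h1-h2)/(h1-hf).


W = 847.4810 kJ/kg
Q_in = 2710.3290 kJ/kg
eta = 0.3127 = 31.2686%

eta = 31.2686%


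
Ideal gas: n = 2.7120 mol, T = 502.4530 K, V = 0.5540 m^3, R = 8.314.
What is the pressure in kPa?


P = nRT/V = 2.7120 * 8.314 * 502.4530 / 0.5540
= 11329.0932 / 0.5540 = 20449.6267 Pa = 20.4496 kPa

20.4496 kPa


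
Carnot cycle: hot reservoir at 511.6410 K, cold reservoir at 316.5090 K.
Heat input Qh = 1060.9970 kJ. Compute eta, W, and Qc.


eta = 1 - 316.5090/511.6410 = 0.3814
W = 0.3814 * 1060.9970 = 404.6479 kJ
Qc = 1060.9970 - 404.6479 = 656.3491 kJ

eta = 38.1385%, W = 404.6479 kJ, Qc = 656.3491 kJ


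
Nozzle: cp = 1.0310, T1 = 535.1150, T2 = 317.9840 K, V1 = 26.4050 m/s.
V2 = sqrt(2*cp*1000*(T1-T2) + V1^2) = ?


dT = 217.1310 K
2*cp*1000*dT = 447724.1220
V1^2 = 697.2240
V2 = sqrt(448421.3460) = 669.6427 m/s

669.6427 m/s


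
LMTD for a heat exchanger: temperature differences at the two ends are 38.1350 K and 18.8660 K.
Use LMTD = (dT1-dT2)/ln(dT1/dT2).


dT1/dT2 = 2.0214
ln(dT1/dT2) = 0.7038
LMTD = 19.2690 / 0.7038 = 27.3796 K

27.3796 K


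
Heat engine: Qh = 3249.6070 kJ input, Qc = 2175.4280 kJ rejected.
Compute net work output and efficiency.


W = 3249.6070 - 2175.4280 = 1074.1790 kJ
eta = 1074.1790 / 3249.6070 = 0.3306 = 33.0557%

W = 1074.1790 kJ, eta = 33.0557%


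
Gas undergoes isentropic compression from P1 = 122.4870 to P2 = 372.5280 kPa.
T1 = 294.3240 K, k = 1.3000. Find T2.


(k-1)/k = 0.2308
(P2/P1)^exp = 1.2926
T2 = 294.3240 * 1.2926 = 380.4548 K

380.4548 K


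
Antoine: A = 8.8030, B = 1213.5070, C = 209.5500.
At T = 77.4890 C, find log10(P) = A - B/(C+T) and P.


C+T = 287.0390
B/(C+T) = 4.2277
log10(P) = 8.8030 - 4.2277 = 4.5753
P = 10^4.5753 = 37612.0587 mmHg

37612.0587 mmHg


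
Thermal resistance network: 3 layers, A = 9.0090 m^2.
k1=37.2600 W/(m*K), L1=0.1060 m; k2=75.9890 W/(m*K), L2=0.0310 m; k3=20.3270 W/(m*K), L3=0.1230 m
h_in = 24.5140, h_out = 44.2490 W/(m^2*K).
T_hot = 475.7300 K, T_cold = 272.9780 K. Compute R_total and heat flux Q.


R_conv_in = 1/(24.5140*9.0090) = 0.0045
R_1 = 0.1060/(37.2600*9.0090) = 0.0003
R_2 = 0.0310/(75.9890*9.0090) = 4.5283e-05
R_3 = 0.1230/(20.3270*9.0090) = 0.0007
R_conv_out = 1/(44.2490*9.0090) = 0.0025
R_total = 0.0081 K/W
Q = 202.7520 / 0.0081 = 25126.3548 W

R_total = 0.0081 K/W, Q = 25126.3548 W


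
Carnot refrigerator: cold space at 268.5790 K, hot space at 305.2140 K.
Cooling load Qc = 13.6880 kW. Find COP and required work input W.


COP = 268.5790 / 36.6350 = 7.3312
W = 13.6880 / 7.3312 = 1.8671 kW

COP = 7.3312, W = 1.8671 kW


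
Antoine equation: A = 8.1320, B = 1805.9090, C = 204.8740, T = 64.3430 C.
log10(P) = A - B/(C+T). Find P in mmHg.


C+T = 269.2170
B/(C+T) = 6.7080
log10(P) = 8.1320 - 6.7080 = 1.4240
P = 10^1.4240 = 26.5457 mmHg

26.5457 mmHg


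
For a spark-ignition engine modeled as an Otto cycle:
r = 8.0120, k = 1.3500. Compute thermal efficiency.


r^(k-1) = 2.0716
eta = 1 - 1/2.0716 = 0.5173 = 51.7285%

51.7285%


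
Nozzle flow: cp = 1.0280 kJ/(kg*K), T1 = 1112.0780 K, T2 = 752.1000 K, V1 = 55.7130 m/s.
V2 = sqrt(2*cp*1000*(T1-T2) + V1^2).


dT = 359.9780 K
2*cp*1000*dT = 740114.7680
V1^2 = 3103.9384
V2 = sqrt(743218.7064) = 862.1013 m/s

862.1013 m/s


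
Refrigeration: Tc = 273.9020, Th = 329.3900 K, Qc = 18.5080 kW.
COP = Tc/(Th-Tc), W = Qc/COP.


COP = 273.9020 / 55.4880 = 4.9362
W = 18.5080 / 4.9362 = 3.7494 kW

COP = 4.9362, W = 3.7494 kW


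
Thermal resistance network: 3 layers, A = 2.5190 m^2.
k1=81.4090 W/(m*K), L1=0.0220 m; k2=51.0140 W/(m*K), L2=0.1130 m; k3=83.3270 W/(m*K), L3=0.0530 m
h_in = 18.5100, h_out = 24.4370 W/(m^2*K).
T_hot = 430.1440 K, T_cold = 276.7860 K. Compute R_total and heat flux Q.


R_conv_in = 1/(18.5100*2.5190) = 0.0214
R_1 = 0.0220/(81.4090*2.5190) = 0.0001
R_2 = 0.1130/(51.0140*2.5190) = 0.0009
R_3 = 0.0530/(83.3270*2.5190) = 0.0003
R_conv_out = 1/(24.4370*2.5190) = 0.0162
R_total = 0.0389 K/W
Q = 153.3580 / 0.0389 = 3939.2024 W

R_total = 0.0389 K/W, Q = 3939.2024 W


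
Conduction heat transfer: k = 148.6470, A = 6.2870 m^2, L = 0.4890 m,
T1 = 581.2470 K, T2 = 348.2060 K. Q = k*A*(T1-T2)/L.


dT = 233.0410 K
Q = 148.6470 * 6.2870 * 233.0410 / 0.4890 = 445372.1796 W

445372.1796 W


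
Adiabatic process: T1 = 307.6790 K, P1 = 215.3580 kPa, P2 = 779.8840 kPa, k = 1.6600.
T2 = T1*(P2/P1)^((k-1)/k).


(k-1)/k = 0.3976
(P2/P1)^exp = 1.6680
T2 = 307.6790 * 1.6680 = 513.2143 K

513.2143 K


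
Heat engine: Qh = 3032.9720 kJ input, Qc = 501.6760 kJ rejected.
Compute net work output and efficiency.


W = 3032.9720 - 501.6760 = 2531.2960 kJ
eta = 2531.2960 / 3032.9720 = 0.8346 = 83.4593%

W = 2531.2960 kJ, eta = 83.4593%


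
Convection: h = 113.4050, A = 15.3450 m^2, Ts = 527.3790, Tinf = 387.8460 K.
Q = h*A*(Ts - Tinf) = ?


dT = 139.5330 K
Q = 113.4050 * 15.3450 * 139.5330 = 242815.2882 W

242815.2882 W


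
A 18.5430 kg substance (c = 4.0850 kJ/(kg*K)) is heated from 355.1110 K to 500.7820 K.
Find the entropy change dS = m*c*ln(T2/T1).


T2/T1 = 1.4102
ln(T2/T1) = 0.3437
dS = 18.5430 * 4.0850 * 0.3437 = 26.0377 kJ/K

26.0377 kJ/K


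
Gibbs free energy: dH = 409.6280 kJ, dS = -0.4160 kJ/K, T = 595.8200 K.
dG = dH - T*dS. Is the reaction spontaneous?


T*dS = 595.8200 * -0.4160 = -247.8611 kJ
dG = 409.6280 + 247.8611 = 657.4891 kJ (non-spontaneous)

dG = 657.4891 kJ, non-spontaneous


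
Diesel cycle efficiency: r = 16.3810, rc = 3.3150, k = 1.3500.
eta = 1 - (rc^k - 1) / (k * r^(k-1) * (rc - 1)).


r^(k-1) = 2.6608
rc^k = 5.0426
eta = 0.5139 = 51.3867%

51.3867%


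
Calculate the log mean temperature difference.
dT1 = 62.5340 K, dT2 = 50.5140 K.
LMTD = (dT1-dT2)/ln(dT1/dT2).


dT1/dT2 = 1.2380
ln(dT1/dT2) = 0.2135
LMTD = 12.0200 / 0.2135 = 56.3103 K

56.3103 K


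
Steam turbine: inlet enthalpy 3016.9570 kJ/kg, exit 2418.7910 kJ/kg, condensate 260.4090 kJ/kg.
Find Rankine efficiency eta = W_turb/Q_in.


W = 598.1660 kJ/kg
Q_in = 2756.5480 kJ/kg
eta = 0.2170 = 21.6998%

eta = 21.6998%


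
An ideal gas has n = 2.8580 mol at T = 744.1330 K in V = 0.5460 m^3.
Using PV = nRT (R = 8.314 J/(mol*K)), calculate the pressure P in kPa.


P = nRT/V = 2.8580 * 8.314 * 744.1330 / 0.5460
= 17681.6508 / 0.5460 = 32383.9758 Pa = 32.3840 kPa

32.3840 kPa


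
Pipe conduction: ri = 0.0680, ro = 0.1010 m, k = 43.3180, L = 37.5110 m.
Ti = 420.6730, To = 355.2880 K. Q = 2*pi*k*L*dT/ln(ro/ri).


dT = 65.3850 K
ln(ro/ri) = 0.3956
Q = 2*pi*43.3180*37.5110*65.3850 / 0.3956 = 1687386.9577 W

1687386.9577 W
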